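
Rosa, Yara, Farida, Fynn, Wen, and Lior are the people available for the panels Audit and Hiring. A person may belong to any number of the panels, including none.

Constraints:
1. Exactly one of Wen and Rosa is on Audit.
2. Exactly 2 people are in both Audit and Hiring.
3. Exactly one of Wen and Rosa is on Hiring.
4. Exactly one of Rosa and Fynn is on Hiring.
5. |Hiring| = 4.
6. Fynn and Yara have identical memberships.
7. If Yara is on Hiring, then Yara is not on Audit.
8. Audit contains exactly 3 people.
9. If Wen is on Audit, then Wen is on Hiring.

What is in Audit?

Audit = {Farida, Lior, Wen}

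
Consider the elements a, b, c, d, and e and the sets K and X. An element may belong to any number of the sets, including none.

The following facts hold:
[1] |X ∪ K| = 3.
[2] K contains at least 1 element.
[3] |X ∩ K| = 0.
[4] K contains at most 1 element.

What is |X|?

2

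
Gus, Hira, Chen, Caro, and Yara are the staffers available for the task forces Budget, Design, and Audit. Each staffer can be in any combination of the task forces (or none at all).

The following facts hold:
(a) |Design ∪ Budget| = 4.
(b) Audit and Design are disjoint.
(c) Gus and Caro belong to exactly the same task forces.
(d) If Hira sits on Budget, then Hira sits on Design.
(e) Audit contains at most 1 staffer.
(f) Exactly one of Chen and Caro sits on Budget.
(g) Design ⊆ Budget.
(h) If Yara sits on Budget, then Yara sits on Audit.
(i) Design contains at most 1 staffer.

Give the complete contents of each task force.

Budget = {Caro, Gus, Hira, Yara}; Design = {Hira}; Audit = {Yara}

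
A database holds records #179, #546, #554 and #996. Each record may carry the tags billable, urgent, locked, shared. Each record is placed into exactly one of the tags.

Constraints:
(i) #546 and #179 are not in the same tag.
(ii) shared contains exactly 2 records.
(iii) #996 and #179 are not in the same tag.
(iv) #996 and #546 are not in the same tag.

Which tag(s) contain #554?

#554: shared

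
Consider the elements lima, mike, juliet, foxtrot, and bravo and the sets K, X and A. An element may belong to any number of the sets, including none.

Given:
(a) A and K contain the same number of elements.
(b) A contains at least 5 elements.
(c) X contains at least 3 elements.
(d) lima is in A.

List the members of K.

K = {bravo, foxtrot, juliet, lima, mike}

From (d): lima ∈ A.
(b): only 5 candidates remain for A, so all are in.
Suppose lima ∉ K: no assignment then satisfies all the clues, so lima ∈ K.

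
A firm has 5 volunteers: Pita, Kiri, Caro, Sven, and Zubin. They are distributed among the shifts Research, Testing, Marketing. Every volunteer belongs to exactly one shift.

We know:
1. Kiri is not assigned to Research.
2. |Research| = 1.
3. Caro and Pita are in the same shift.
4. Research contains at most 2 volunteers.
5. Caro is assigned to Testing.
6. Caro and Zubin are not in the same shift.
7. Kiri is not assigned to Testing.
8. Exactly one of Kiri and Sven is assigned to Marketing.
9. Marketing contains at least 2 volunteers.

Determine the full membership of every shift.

From (1): Kiri ∉ Research.
From (5): Caro ∈ Testing.
From (7): Kiri ∉ Testing.
(3): Pita matches Caro: Pita ∉ Research.
(3): Pita matches Caro: Pita ∈ Testing.
(6): Zubin ∉ Testing.
Only one shift left: Kiri ∈ Marketing.
(8) (exactly one): Sven ∉ Marketing.
(9): only 2 candidates remain for Marketing, so all are in.
(2): only 1 candidates remain for Research, so all are in.

Research = {Sven}; Testing = {Caro, Pita}; Marketing = {Kiri, Zubin}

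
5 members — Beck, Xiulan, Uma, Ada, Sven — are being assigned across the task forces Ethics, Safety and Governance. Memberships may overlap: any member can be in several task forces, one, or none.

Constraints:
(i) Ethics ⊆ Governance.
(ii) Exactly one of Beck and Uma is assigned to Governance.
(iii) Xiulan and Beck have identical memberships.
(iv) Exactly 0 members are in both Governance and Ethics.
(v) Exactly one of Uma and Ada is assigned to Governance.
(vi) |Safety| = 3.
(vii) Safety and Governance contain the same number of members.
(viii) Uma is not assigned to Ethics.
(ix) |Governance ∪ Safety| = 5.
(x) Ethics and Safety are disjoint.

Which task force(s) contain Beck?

Beck: Governance

From (viii): Uma ∉ Ethics.
Suppose Beck ∈ Ethics: no assignment then satisfies all the clues, so Beck ∉ Ethics.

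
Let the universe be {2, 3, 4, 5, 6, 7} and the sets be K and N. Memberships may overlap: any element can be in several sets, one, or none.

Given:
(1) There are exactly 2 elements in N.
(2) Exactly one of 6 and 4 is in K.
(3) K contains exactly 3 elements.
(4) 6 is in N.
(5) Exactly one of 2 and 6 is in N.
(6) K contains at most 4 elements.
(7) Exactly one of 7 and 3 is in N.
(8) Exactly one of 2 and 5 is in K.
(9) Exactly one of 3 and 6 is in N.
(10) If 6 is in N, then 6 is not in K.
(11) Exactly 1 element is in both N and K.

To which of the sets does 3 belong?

3: none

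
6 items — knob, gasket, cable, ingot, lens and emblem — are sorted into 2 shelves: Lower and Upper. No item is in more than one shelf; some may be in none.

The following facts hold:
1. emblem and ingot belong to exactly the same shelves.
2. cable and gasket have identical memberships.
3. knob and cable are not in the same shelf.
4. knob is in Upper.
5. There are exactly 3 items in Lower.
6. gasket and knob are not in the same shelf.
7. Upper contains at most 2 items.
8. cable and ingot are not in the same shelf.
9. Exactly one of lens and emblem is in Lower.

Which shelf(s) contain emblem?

emblem: none

From (4): knob ∈ Upper.
(3): cable ∉ Upper.
(6): gasket ∉ Upper.
Suppose emblem ∈ Lower: no assignment then satisfies all the clues, so emblem ∉ Lower.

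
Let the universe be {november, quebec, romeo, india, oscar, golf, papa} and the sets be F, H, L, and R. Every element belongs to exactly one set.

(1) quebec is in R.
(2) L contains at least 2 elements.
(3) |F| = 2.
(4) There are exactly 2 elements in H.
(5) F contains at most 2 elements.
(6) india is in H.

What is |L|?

2

From (1): quebec ∈ R.
From (6): india ∈ H.
Suppose november ∈ R: no assignment then satisfies all the clues, so november ∉ R.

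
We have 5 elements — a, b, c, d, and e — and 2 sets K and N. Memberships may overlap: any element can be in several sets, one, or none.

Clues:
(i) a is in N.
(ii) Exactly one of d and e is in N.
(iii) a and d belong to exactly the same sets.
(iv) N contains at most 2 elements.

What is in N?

N = {a, d}

From (i): a ∈ N.
(iii): d matches a: d ∈ N.
(iv): N already has 2, so the rest are out.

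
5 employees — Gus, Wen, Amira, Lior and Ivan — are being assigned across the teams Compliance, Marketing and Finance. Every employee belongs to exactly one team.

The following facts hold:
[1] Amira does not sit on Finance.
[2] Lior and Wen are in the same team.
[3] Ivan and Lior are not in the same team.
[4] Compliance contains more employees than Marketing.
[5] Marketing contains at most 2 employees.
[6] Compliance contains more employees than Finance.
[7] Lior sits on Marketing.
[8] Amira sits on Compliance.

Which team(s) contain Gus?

Gus: Compliance

From (1): Amira ∉ Finance.
From (7): Lior ∈ Marketing.
From (8): Amira ∈ Compliance.
(2): Wen matches Lior: Wen ∉ Compliance.
(2): Wen matches Lior: Wen ∈ Marketing.
(3): Ivan ∉ Marketing.
(5): Marketing already has 2, so the rest are out.
Suppose Gus ∉ Compliance: no assignment then satisfies all the clues, so Gus ∈ Compliance.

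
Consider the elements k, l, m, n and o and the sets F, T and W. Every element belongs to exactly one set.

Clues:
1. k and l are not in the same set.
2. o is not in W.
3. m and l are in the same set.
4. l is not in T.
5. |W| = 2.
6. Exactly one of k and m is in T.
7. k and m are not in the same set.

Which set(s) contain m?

m: W

From (2): o ∉ W.
From (4): l ∉ T.
(3): m matches l: m ∉ T.
(6) (exactly one): k ∈ T.
Suppose m ∈ F: no assignment then satisfies all the clues, so m ∉ F.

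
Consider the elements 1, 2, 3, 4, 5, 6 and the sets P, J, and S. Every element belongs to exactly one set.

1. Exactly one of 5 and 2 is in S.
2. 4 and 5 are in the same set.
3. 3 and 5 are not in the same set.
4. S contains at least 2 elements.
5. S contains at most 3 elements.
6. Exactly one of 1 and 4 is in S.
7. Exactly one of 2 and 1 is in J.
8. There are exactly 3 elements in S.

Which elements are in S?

S = {4, 5, 6}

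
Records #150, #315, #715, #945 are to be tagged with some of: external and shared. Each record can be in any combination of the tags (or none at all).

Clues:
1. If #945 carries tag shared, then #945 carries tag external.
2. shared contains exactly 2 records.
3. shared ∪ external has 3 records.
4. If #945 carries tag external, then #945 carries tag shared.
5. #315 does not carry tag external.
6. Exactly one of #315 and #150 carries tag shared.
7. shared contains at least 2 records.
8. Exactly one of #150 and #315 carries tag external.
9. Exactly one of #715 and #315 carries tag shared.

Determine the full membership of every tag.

From (5): #315 ∉ external.
(8) (exactly one): #150 ∈ external.
Suppose #150 ∈ shared: no assignment then satisfies all the clues, so #150 ∉ shared.

external = {#150, #945}; shared = {#315, #945}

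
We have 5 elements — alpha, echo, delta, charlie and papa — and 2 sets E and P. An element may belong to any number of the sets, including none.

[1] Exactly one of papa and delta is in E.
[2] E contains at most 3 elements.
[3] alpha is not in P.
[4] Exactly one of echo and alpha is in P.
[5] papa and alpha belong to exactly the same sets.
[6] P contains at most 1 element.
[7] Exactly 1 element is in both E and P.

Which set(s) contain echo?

From (3): alpha ∉ P.
(4) (exactly one): echo ∈ P.
(5): papa matches alpha: papa ∉ P.
(6): P already has 1, so the rest are out.
Suppose echo ∉ E: no assignment then satisfies all the clues, so echo ∈ E.

echo: E, P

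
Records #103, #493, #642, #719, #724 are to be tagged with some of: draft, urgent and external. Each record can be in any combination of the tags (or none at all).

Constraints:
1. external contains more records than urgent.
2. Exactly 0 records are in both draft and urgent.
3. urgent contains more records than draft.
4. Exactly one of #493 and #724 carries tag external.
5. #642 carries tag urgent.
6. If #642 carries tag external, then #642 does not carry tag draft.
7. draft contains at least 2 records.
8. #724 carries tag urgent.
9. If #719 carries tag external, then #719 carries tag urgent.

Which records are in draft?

From (5): #642 ∈ urgent.
From (8): #724 ∈ urgent.
Suppose #103 ∉ draft: no assignment then satisfies all the clues, so #103 ∈ draft.

draft = {#103, #493}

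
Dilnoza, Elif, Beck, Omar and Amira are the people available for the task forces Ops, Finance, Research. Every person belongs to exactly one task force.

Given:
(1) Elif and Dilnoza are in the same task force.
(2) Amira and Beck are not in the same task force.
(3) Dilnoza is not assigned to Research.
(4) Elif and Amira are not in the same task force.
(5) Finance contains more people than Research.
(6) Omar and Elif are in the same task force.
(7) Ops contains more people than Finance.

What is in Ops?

Ops = {Beck, Dilnoza, Elif, Omar}

From (3): Dilnoza ∉ Research.
(1): Elif matches Dilnoza: Elif ∉ Research.
(6): Omar matches Elif: Omar ∉ Research.
Suppose Dilnoza ∉ Ops: no assignment then satisfies all the clues, so Dilnoza ∈ Ops.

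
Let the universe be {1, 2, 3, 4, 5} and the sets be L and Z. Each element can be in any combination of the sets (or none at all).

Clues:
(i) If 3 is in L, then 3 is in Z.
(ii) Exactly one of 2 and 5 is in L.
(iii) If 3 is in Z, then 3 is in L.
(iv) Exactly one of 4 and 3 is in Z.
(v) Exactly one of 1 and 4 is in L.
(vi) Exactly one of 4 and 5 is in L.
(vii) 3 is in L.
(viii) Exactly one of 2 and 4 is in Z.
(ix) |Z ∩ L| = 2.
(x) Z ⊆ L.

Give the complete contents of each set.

From (vii): 3 ∈ L.
(i): 3 ∈ Z.
(iv) (exactly one): 4 ∉ Z.
(viii) (exactly one): 2 ∈ Z.
(x) with 2 ∈ Z: 2 ∈ L.
(ii) (exactly one): 5 ∉ L.
(vi) (exactly one): 4 ∈ L.
(x) contrapositive: 5 ∉ Z.
(v) (exactly one): 1 ∉ L.
(x) contrapositive: 1 ∉ Z.

L = {2, 3, 4}; Z = {2, 3}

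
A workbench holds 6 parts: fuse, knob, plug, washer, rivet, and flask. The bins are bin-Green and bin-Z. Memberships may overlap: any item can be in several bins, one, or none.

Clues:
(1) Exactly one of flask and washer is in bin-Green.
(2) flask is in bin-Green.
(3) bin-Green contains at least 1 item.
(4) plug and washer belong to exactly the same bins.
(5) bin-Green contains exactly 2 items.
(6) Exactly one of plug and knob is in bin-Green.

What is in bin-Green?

bin-Green = {flask, knob}

From (2): flask ∈ bin-Green.
(1) (exactly one): washer ∉ bin-Green.
(4): plug matches washer: plug ∉ bin-Green.
(6) (exactly one): knob ∈ bin-Green.
(5): bin-Green already has 2, so the rest are out.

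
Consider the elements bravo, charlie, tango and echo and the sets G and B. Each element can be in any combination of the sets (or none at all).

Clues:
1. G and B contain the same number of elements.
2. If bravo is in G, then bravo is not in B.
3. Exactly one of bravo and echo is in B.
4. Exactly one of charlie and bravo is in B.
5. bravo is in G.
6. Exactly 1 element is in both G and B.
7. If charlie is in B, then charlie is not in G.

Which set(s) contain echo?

From (5): bravo ∈ G.
(2): bravo ∉ B.
(3) (exactly one): echo ∈ B.
(4) (exactly one): charlie ∈ B.
(7): charlie ∉ G.
Suppose echo ∉ G: no assignment then satisfies all the clues, so echo ∈ G.

echo: B, G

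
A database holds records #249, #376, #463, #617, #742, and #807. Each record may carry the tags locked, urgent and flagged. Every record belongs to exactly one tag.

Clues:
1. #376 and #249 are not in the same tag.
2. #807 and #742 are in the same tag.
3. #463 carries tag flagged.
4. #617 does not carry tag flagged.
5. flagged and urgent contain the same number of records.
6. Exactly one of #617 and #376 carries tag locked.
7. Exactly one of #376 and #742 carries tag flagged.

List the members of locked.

locked = {#249, #617}

From (3): #463 ∈ flagged.
From (4): #617 ∉ flagged.
Suppose #249 ∉ locked: no assignment then satisfies all the clues, so #249 ∈ locked.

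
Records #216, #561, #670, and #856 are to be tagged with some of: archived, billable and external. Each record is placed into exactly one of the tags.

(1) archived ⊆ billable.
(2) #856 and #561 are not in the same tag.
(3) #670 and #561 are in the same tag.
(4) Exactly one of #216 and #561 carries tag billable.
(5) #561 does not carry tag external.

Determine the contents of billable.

From (5): #561 ∉ external.
(3): #670 matches #561: #670 ∉ external.
Suppose #216 ∈ billable: no assignment then satisfies all the clues, so #216 ∉ billable.

billable = {#561, #670}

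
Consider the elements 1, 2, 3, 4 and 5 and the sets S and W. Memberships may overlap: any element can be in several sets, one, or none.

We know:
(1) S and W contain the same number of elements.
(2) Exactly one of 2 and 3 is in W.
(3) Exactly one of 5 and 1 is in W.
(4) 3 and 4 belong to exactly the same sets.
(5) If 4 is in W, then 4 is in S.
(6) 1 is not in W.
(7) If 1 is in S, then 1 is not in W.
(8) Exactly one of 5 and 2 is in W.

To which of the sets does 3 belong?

3: S, W

From (6): 1 ∉ W.
(3) (exactly one): 5 ∈ W.
(8) (exactly one): 2 ∉ W.
(2) (exactly one): 3 ∈ W.
(4): 4 matches 3: 4 ∈ W.
(5): 4 ∈ S.
(4): 3 matches 4: 3 ∈ S.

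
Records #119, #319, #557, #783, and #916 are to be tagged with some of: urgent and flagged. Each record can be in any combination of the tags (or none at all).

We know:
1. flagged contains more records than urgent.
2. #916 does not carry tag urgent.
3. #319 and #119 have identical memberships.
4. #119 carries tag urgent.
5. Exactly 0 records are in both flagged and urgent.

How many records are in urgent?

2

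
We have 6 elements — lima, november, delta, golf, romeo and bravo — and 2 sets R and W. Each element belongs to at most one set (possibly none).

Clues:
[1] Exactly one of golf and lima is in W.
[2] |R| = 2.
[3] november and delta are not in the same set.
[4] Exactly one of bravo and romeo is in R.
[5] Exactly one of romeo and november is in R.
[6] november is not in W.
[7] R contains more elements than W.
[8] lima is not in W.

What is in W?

W = {golf}

From (6): november ∉ W.
From (8): lima ∉ W.
(1) (exactly one): golf ∈ W.
Suppose delta ∈ W: no assignment then satisfies all the clues, so delta ∉ W.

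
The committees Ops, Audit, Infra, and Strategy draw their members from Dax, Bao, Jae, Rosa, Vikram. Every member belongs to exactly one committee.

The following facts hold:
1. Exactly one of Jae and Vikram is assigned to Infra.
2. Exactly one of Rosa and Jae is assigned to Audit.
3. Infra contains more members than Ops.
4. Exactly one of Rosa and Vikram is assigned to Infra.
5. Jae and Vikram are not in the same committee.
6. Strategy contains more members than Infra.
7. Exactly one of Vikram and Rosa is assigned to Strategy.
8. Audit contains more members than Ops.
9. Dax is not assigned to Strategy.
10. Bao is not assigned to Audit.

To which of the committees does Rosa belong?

Rosa: Strategy

From (9): Dax ∉ Strategy.
From (10): Bao ∉ Audit.
Suppose Rosa ∈ Ops: no assignment then satisfies all the clues, so Rosa ∉ Ops.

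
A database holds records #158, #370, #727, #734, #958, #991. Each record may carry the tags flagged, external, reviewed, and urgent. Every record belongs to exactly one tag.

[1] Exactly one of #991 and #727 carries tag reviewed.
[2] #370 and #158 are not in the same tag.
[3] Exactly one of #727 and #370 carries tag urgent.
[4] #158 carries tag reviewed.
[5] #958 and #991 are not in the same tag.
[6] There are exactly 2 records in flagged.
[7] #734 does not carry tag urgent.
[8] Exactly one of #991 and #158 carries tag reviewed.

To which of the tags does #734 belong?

#734: flagged

From (4): #158 ∈ reviewed.
From (7): #734 ∉ urgent.
(2): #370 ∉ reviewed.
(8) (exactly one): #991 ∉ reviewed.
(1) (exactly one): #727 ∈ reviewed.
(3) (exactly one): #370 ∈ urgent.
Suppose #734 ∉ flagged: no assignment then satisfies all the clues, so #734 ∈ flagged.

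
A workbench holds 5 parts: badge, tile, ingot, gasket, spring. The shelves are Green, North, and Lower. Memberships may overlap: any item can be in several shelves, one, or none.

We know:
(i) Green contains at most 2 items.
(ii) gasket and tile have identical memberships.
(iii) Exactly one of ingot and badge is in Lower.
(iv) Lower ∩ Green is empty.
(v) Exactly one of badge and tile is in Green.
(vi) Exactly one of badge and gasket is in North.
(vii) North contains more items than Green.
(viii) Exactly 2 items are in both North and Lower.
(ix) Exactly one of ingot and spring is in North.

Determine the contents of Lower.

Lower = {gasket, ingot, tile}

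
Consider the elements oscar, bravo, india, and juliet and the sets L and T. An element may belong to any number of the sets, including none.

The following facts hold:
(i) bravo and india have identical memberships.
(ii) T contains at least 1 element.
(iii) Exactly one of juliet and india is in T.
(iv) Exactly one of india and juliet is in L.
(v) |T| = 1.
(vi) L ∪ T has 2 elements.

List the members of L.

L = {juliet, oscar}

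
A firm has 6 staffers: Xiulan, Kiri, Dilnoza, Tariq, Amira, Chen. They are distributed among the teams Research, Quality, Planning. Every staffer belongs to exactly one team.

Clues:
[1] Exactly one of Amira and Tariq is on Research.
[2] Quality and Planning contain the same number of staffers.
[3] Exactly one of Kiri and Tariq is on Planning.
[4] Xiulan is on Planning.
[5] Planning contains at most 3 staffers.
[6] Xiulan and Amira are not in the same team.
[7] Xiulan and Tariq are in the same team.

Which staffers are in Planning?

From (4): Xiulan ∈ Planning.
(6): Amira ∉ Planning.
(7): Tariq matches Xiulan: Tariq ∉ Research.
(7): Tariq matches Xiulan: Tariq ∉ Quality.
(7): Tariq matches Xiulan: Tariq ∈ Planning.
(1) (exactly one): Amira ∈ Research.
(3) (exactly one): Kiri ∉ Planning.
Suppose Dilnoza ∈ Planning: no assignment then satisfies all the clues, so Dilnoza ∉ Planning.

Planning = {Tariq, Xiulan}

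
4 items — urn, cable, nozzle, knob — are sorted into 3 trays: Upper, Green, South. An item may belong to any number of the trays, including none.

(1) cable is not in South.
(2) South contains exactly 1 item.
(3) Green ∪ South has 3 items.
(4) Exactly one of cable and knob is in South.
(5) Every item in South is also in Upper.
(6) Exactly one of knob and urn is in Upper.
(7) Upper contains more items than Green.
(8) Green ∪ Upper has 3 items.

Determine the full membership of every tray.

From (1): cable ∉ South.
(4) (exactly one): knob ∈ South.
(5) with knob ∈ South: knob ∈ Upper.
(6) (exactly one): urn ∉ Upper.
(2): South already has 1, so the rest are out.
Suppose urn ∈ Green: no assignment then satisfies all the clues, so urn ∉ Green.

Upper = {cable, knob, nozzle}; Green = {cable, nozzle}; South = {knob}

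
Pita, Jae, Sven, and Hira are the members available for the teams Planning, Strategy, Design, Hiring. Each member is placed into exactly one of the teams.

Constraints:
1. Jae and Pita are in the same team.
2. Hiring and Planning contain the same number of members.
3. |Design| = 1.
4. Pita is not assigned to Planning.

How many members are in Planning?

From (4): Pita ∉ Planning.
(1): Jae matches Pita: Jae ∉ Planning.
Suppose Pita ∉ Strategy: no assignment then satisfies all the clues, so Pita ∈ Strategy.

0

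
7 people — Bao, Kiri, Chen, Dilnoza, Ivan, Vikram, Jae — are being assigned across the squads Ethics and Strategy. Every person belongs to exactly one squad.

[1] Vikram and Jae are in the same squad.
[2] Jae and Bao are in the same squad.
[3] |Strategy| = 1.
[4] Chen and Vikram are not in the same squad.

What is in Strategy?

Strategy = {Chen}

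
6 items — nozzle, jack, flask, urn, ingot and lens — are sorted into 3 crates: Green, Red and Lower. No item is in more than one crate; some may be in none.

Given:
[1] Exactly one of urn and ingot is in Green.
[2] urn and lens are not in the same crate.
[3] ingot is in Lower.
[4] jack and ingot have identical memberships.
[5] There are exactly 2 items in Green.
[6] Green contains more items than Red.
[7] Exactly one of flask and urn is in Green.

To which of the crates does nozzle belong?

From (3): ingot ∈ Lower.
(1) (exactly one): urn ∈ Green.
(2): lens ∉ Green.
(4): jack matches ingot: jack ∉ Green.
(4): jack matches ingot: jack ∉ Red.
(4): jack matches ingot: jack ∈ Lower.
(7) (exactly one): flask ∉ Green.
(5): only 2 candidates remain for Green, so all are in.

nozzle: Green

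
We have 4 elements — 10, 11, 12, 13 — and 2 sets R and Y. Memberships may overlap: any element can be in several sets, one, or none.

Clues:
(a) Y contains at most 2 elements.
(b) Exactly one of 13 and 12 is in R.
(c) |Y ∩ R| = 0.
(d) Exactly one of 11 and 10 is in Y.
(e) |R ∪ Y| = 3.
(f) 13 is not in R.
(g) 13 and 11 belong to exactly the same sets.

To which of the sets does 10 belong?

10: none

From (f): 13 ∉ R.
(b) (exactly one): 12 ∈ R.
(g): 11 matches 13: 11 ∉ R.
Suppose 10 ∈ R: no assignment then satisfies all the clues, so 10 ∉ R.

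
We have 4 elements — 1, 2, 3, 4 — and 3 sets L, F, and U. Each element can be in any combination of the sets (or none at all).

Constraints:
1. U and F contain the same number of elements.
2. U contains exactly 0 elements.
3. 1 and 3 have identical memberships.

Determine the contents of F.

F = {}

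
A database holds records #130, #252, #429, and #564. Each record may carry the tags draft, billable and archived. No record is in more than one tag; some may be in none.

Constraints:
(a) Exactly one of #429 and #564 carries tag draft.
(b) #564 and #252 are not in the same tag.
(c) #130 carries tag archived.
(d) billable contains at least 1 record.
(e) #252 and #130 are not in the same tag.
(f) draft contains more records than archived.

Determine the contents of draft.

draft = {#252, #429}

From (c): #130 ∈ archived.
(e): #252 ∉ archived.
Suppose #252 ∉ draft: no assignment then satisfies all the clues, so #252 ∈ draft.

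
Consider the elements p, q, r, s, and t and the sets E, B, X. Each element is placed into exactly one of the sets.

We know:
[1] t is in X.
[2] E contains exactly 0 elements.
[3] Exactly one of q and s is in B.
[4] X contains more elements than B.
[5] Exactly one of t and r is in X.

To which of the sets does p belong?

p: X

From (1): t ∈ X.
(2): E already has 0, so the rest are out.
(5) (exactly one): r ∉ X.
Only one set left: r ∈ B.
Suppose p ∈ B: no assignment then satisfies all the clues, so p ∉ B.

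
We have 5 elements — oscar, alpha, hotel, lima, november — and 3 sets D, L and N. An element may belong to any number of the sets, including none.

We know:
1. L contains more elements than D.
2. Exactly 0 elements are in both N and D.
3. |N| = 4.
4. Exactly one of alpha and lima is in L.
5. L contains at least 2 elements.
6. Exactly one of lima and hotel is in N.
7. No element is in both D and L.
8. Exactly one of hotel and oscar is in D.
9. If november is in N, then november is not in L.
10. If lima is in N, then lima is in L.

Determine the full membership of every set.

D = {hotel}; L = {lima, oscar}; N = {alpha, lima, november, oscar}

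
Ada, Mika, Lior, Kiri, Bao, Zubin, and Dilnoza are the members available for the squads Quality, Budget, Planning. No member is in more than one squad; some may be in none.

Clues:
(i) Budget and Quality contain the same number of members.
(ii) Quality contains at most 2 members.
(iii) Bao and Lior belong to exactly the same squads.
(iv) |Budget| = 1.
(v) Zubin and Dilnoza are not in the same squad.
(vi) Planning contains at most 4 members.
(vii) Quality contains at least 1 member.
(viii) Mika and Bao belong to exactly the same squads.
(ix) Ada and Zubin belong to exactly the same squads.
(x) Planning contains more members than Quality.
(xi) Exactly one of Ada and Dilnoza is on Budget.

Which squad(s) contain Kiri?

Kiri: Quality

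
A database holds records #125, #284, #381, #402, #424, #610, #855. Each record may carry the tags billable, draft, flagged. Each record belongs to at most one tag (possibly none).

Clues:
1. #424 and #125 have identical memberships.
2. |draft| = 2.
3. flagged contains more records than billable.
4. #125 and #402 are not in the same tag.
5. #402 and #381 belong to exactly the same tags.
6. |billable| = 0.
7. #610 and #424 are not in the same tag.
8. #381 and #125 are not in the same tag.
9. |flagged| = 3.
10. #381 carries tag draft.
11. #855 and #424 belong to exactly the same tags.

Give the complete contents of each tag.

billable = {}; draft = {#381, #402}; flagged = {#125, #424, #855}

From (10): #381 ∈ draft.
(5): #402 matches #381: #402 ∉ billable.
(5): #402 matches #381: #402 ∈ draft.
(6): billable already has 0, so the rest are out.
(8): #125 ∉ draft.
(1): #424 matches #125: #424 ∉ draft.
(2): draft already has 2, so the rest are out.
Suppose #125 ∉ flagged: no assignment then satisfies all the clues, so #125 ∈ flagged.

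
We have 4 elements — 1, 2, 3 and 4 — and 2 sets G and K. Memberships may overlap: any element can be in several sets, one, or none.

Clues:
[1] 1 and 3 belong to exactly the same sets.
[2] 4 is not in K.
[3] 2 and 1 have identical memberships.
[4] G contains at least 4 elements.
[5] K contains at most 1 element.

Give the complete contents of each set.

G = {1, 2, 3, 4}; K = {}

From (2): 4 ∉ K.
(4): only 4 candidates remain for G, so all are in.
Suppose 1 ∈ K: no assignment then satisfies all the clues, so 1 ∉ K.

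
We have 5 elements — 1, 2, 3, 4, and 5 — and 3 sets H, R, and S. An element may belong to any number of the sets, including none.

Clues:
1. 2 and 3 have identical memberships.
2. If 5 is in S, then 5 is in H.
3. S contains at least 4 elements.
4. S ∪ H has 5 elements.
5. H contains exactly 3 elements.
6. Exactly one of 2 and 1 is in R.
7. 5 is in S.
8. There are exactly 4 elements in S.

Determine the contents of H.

H = {1, 4, 5}

From (7): 5 ∈ S.
(2): 5 ∈ H.
Suppose 1 ∉ H: no assignment then satisfies all the clues, so 1 ∈ H.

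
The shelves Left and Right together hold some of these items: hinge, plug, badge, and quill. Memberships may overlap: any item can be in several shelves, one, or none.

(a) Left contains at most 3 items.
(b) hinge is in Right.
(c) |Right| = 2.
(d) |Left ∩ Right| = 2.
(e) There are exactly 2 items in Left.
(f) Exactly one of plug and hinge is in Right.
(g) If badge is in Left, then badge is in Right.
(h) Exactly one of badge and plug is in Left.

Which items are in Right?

Right = {badge, hinge}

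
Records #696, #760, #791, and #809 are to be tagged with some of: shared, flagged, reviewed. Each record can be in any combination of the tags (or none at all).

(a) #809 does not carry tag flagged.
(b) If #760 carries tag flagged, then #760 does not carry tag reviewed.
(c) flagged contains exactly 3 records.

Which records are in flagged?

From (a): #809 ∉ flagged.
(c): only 3 candidates remain for flagged, so all are in.
(b): #760 ∉ reviewed.

flagged = {#696, #760, #791}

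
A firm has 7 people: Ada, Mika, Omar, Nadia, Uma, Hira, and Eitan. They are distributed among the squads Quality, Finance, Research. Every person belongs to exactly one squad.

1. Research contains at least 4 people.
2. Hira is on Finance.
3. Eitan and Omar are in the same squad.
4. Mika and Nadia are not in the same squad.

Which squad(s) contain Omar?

Omar: Research

From (2): Hira ∈ Finance.
Suppose Omar ∈ Quality: no assignment then satisfies all the clues, so Omar ∉ Quality.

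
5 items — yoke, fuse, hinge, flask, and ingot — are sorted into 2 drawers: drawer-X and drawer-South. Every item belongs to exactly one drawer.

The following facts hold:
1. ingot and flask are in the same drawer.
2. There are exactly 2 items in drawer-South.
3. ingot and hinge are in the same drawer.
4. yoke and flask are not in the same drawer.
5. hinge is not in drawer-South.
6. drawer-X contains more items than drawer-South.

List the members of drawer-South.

drawer-South = {fuse, yoke}

From (5): hinge ∉ drawer-South.
(3): ingot matches hinge: ingot ∉ drawer-South.
Only one drawer left: hinge ∈ drawer-X.
Only one drawer left: ingot ∈ drawer-X.
(1): flask matches ingot: flask ∈ drawer-X.
(2): only 2 candidates remain for drawer-South, so all are in.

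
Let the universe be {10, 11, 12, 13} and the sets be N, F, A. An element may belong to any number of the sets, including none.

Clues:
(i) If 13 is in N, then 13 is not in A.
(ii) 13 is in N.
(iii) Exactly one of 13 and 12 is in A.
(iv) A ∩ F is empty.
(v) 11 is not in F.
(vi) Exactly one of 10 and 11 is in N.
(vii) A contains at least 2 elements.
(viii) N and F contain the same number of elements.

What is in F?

F = {10, 13}

From (ii): 13 ∈ N.
From (v): 11 ∉ F.
(i): 13 ∉ A.
(iii) (exactly one): 12 ∈ A.
(iv) (disjoint): 12 ∉ F.
Suppose 10 ∉ F: no assignment then satisfies all the clues, so 10 ∈ F.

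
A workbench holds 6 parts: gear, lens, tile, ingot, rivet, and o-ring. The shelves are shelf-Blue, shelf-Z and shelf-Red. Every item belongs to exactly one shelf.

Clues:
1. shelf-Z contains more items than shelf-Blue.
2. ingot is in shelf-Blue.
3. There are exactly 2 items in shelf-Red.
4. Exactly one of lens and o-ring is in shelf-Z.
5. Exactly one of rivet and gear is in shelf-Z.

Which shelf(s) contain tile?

tile: shelf-Z

From (2): ingot ∈ shelf-Blue.
Suppose tile ∈ shelf-Blue: no assignment then satisfies all the clues, so tile ∉ shelf-Blue.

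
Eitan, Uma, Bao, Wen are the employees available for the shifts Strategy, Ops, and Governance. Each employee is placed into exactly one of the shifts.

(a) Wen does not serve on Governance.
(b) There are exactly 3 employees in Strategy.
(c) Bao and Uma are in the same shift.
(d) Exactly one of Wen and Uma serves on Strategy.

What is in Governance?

From (a): Wen ∉ Governance.
Suppose Eitan ∈ Governance: no assignment then satisfies all the clues, so Eitan ∉ Governance.

Governance = {}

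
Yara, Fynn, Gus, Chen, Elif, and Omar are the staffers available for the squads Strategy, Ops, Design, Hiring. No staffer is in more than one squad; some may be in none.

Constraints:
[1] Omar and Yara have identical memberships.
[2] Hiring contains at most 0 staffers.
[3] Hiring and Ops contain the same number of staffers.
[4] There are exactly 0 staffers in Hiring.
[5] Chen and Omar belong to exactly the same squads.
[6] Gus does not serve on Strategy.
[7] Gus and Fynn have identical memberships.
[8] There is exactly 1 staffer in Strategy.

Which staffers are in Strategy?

Strategy = {Elif}

From (6): Gus ∉ Strategy.
(2): Hiring already has 0, so the rest are out.
(7): Fynn matches Gus: Fynn ∉ Strategy.
Suppose Yara ∈ Strategy: no assignment then satisfies all the clues, so Yara ∉ Strategy.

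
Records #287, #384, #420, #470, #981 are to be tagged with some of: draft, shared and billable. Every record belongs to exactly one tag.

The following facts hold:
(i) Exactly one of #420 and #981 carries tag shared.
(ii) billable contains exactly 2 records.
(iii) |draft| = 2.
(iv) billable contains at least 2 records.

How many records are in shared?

1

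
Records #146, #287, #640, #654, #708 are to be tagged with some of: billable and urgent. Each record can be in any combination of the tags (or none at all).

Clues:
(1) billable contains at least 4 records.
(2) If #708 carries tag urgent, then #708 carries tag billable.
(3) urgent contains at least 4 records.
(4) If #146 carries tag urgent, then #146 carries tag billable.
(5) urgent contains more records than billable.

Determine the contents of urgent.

urgent = {#146, #287, #640, #654, #708}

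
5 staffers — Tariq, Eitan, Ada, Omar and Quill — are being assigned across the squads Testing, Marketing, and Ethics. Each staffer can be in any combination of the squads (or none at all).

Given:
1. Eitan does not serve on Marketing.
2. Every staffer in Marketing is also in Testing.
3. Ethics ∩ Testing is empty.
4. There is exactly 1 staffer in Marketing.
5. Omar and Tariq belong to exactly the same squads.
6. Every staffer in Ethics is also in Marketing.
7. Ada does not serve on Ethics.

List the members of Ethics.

Ethics = {}

From (1): Eitan ∉ Marketing.
From (7): Ada ∉ Ethics.
(6) contrapositive: Eitan ∉ Ethics.
Suppose Tariq ∈ Ethics: no assignment then satisfies all the clues, so Tariq ∉ Ethics.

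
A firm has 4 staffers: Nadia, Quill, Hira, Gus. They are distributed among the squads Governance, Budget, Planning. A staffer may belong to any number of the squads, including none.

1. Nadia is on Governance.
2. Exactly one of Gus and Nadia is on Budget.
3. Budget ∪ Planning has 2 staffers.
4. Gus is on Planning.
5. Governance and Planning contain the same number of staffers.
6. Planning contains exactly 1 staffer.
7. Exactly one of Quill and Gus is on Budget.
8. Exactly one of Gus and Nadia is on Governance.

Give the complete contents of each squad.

Governance = {Nadia}; Budget = {Gus, Hira}; Planning = {Gus}

From (1): Nadia ∈ Governance.
From (4): Gus ∈ Planning.
(6): Planning already has 1, so the rest are out.
(8) (exactly one): Gus ∉ Governance.
Suppose Nadia ∈ Budget: no assignment then satisfies all the clues, so Nadia ∉ Budget.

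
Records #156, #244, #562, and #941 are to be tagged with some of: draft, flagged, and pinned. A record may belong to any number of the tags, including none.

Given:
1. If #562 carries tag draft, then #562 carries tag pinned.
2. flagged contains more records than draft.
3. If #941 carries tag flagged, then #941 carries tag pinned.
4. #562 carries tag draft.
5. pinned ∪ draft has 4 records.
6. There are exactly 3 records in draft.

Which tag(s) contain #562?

From (4): #562 ∈ draft.
(1): #562 ∈ pinned.
Suppose #562 ∉ flagged: no assignment then satisfies all the clues, so #562 ∈ flagged.

#562: draft, flagged, pinned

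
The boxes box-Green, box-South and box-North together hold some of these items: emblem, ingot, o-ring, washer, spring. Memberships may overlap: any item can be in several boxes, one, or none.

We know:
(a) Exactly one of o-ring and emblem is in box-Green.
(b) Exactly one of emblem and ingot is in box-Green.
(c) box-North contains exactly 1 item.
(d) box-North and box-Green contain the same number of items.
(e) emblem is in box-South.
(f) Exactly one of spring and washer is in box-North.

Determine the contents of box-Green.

box-Green = {emblem}

From (e): emblem ∈ box-South.
Suppose emblem ∉ box-Green: no assignment then satisfies all the clues, so emblem ∈ box-Green.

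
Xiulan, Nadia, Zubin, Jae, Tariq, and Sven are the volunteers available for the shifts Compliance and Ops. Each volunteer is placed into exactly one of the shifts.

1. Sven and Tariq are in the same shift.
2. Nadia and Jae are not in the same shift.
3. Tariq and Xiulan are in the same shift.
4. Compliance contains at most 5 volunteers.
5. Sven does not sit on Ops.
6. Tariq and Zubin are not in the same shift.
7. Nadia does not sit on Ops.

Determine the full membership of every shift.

Compliance = {Nadia, Sven, Tariq, Xiulan}; Ops = {Jae, Zubin}

From (5): Sven ∉ Ops.
From (7): Nadia ∉ Ops.
(1): Tariq matches Sven: Tariq ∉ Ops.
(3): Xiulan matches Tariq: Xiulan ∉ Ops.
Only one shift left: Xiulan ∈ Compliance.
Only one shift left: Nadia ∈ Compliance.
Only one shift left: Tariq ∈ Compliance.
Only one shift left: Sven ∈ Compliance.
(2): Jae ∉ Compliance.
(6): Zubin ∉ Compliance.
Only one shift left: Zubin ∈ Ops.
Only one shift left: Jae ∈ Ops.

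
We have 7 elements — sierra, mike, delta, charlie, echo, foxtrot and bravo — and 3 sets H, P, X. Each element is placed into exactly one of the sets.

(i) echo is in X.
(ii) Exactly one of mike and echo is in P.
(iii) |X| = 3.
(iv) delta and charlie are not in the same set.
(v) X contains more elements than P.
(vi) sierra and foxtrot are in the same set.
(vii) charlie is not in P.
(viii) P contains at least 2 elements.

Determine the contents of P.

P = {delta, mike}

From (i): echo ∈ X.
From (vii): charlie ∉ P.
(ii) (exactly one): mike ∈ P.
Suppose sierra ∈ P: no assignment then satisfies all the clues, so sierra ∉ P.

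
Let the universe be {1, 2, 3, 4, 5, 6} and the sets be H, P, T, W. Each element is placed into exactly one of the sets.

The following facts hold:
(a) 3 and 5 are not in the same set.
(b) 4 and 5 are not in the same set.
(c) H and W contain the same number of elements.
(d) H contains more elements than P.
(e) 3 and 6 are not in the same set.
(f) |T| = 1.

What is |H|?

2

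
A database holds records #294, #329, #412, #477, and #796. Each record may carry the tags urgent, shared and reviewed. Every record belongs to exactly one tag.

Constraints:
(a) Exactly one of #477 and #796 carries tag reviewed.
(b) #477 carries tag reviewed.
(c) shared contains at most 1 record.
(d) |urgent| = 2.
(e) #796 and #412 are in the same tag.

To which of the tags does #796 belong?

From (b): #477 ∈ reviewed.
(a) (exactly one): #796 ∉ reviewed.
(e): #412 matches #796: #412 ∉ reviewed.
Suppose #796 ∉ urgent: no assignment then satisfies all the clues, so #796 ∈ urgent.

#796: urgent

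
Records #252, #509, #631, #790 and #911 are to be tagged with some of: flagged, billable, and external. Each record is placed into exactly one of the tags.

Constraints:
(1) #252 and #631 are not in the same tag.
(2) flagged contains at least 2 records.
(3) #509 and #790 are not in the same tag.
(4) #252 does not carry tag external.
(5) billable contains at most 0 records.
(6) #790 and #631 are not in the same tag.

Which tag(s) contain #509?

From (4): #252 ∉ external.
(5): billable already has 0, so the rest are out.
Only one tag left: #252 ∈ flagged.
(1): #631 ∉ flagged.
Only one tag left: #631 ∈ external.
(6): #790 ∉ external.
Only one tag left: #790 ∈ flagged.
(3): #509 ∉ flagged.
Only one tag left: #509 ∈ external.

#509: external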